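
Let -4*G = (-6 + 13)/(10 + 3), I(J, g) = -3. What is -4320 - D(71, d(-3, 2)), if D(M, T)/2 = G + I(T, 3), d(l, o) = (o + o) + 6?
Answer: -112157/26 ≈ -4313.7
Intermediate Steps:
d(l, o) = 6 + 2*o (d(l, o) = 2*o + 6 = 6 + 2*o)
G = -7/52 (G = -(-6 + 13)/(4*(10 + 3)) = -7/(4*13) = -¼*7/13 = -7/52 ≈ -0.13462)
D(M, T) = -163/26 (D(M, T) = 2*(-7/52 - 3) = 2*(-163/52) = -163/26)
-4320 - D(71, d(-3, 2)) = -4320 - 1*(-163/26) = -4320 + 163/26 = -112157/26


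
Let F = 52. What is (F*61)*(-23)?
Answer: -72956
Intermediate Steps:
(F*61)*(-23) = (52*61)*(-23) = 3172*(-23) = -72956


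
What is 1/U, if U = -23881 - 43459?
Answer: -1/67340 ≈ -1.4850e-5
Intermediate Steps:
U = -67340
1/U = 1/(-67340) = -1/67340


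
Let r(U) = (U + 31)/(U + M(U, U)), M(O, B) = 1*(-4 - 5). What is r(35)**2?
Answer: 1089/169 ≈ 6.4438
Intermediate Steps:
M(O, B) = -9 (M(O, B) = 1*(-9) = -9)
r(U) = (31 + U)/(-9 + U) (r(U) = (U + 31)/(U - 9) = (31 + U)/(-9 + U))
r(35)**2 = ((31 + 35)/(-9 + 35))**2 = (66/26)**2 = ((1/26)*66)**2 = (33/13)**2 = 1089/169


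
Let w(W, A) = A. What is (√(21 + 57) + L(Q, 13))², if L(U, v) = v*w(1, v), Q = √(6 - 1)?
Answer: (169 + √78)² ≈ 31624.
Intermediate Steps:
Q = √5 ≈ 2.2361
L(U, v) = v² (L(U, v) = v*v = v²)
(√(21 + 57) + L(Q, 13))² = (√(21 + 57) + 13²)² = (√78 + 169)² = (169 + √78)²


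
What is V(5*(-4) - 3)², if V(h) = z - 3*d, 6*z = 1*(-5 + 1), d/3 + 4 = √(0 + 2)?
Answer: 12694/9 - 636*√2 ≈ 511.00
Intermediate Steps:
d = -12 + 3*√2 (d = -12 + 3*√(0 + 2) = -12 + 3*√2 ≈ -7.7574)
z = -⅔ (z = (1*(-5 + 1))/6 = (1*(-4))/6 = (⅙)*(-4) = -⅔ ≈ -0.66667)
V(h) = 106/3 - 9*√2 (V(h) = -⅔ - 3*(-12 + 3*√2) = -⅔ + (36 - 9*√2) = 106/3 - 9*√2)
V(5*(-4) - 3)² = (106/3 - 9*√2)²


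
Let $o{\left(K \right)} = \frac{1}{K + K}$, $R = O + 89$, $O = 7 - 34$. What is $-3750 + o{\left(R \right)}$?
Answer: $- \frac{464999}{124} \approx -3750.0$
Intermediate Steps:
$O = -27$
$R = 62$ ($R = -27 + 89 = 62$)
$o{\left(K \right)} = \frac{1}{2 K}$
$-3750 + o{\left(R \right)} = -3750 + \frac{1}{2 \cdot 62} = -3750 + \frac{1}{2} \cdot \frac{1}{62} = -3750 + \frac{1}{124} = - \frac{464999}{124}$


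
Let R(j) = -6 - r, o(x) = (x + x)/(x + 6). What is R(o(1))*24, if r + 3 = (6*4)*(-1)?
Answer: 504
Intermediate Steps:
o(x) = 2*x/(6 + x) (o(x) = (2*x)/(6 + x) = 2*x/(6 + x))
r = -27 (r = -3 + (6*4)*(-1) = -3 + 24*(-1) = -3 - 24 = -27)
R(j) = 21 (R(j) = -6 - 1*(-27) = -6 + 27 = 21)
R(o(1))*24 = 21*24 = 504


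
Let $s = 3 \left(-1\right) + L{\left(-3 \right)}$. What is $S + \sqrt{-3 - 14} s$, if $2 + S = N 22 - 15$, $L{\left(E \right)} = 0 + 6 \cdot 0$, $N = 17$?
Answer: $357 - 3 i \sqrt{17} \approx 357.0 - 12.369 i$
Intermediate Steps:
$L{\left(E \right)} = 0$ ($L{\left(E \right)} = 0 + 0 = 0$)
$s = -3$ ($s = 3 \left(-1\right) + 0 = -3 + 0 = -3$)
$S = 357$ ($S = -2 + \left(17 \cdot 22 - 15\right) = -2 + \left(374 - 15\right) = -2 + 359 = 357$)
$S + \sqrt{-3 - 14} s = 357 + \sqrt{-3 - 14} \left(-3\right) = 357 + \sqrt{-17} \left(-3\right) = 357 + i \sqrt{17} \left(-3\right) = 357 - 3 i \sqrt{17}$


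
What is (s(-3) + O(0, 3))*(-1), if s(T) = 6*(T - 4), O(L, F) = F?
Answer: 39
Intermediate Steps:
s(T) = -24 + 6*T (s(T) = 6*(-4 + T) = -24 + 6*T)
(s(-3) + O(0, 3))*(-1) = ((-24 + 6*(-3)) + 3)*(-1) = ((-24 - 18) + 3)*(-1) = (-42 + 3)*(-1) = -39*(-1) = 39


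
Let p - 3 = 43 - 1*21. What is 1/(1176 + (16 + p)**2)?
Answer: 1/2857 ≈ 0.00035002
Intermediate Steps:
p = 25 (p = 3 + (43 - 1*21) = 3 + (43 - 21) = 3 + 22 = 25)
1/(1176 + (16 + p)**2) = 1/(1176 + (16 + 25)**2) = 1/(1176 + 41**2) = 1/(1176 + 1681) = 1/2857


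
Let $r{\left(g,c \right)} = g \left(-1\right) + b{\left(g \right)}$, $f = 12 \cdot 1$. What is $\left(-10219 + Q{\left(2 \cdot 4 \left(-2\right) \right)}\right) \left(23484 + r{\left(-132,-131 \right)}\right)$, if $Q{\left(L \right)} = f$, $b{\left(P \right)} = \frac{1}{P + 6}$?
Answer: $- \frac{30372102305}{126} \approx -2.4105 \cdot 10^{8}$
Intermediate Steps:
$b{\left(P \right)} = \frac{1}{6 + P}$
$f = 12$
$r{\left(g,c \right)} = \frac{1}{6 + g} - g$ ($r{\left(g,c \right)} = g \left(-1\right) + \frac{1}{6 + g} = - g + \frac{1}{6 + g} = \frac{1}{6 + g} - g$)
$Q{\left(L \right)} = 12$
$\left(-10219 + Q{\left(2 \cdot 4 \left(-2\right) \right)}\right) \left(23484 + r{\left(-132,-131 \right)}\right) = \left(-10219 + 12\right) \left(23484 + \frac{1 - - 132 \left(6 - 132\right)}{6 - 132}\right) = - 10207 \left(23484 + \frac{1 - \left(-132\right) \left(-126\right)}{-126}\right) = - 10207 \left(23484 - \frac{1 - 16632}{126}\right) = - 10207 \left(23484 - - \frac{16631}{126}\right) = - 10207 \left(23484 + \frac{16631}{126}\right) = \left(-10207\right) \frac{2975615}{126} = - \frac{30372102305}{126}$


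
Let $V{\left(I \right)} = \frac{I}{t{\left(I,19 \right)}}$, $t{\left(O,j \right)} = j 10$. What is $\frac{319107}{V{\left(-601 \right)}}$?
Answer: $- \frac{60630330}{601} \approx -1.0088 \cdot 10^{5}$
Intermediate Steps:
$t{\left(O,j \right)} = 10 j$
$V{\left(I \right)} = \frac{I}{190}$ ($V{\left(I \right)} = \frac{I}{10 \cdot 19} = \frac{I}{190}$)
$\frac{319107}{V{\left(-601 \right)}} = \frac{319107}{\frac{1}{190} \left(-601\right)} = \frac{319107}{- \frac{601}{190}} = 319107 \left(- \frac{190}{601}\right) = - \frac{60630330}{601}$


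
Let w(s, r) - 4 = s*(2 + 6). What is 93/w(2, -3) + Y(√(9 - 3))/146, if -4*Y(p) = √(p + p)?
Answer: 93/20 - 2^(¾)*3^(¼)/584 ≈ 4.6462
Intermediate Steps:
w(s, r) = 4 + 8*s (w(s, r) = 4 + s*(2 + 6) = 4 + s*8 = 4 + 8*s)
Y(p) = -√2*√p/4 (Y(p) = -√(p + p)/4 = -√2*√p/4)
93/w(2, -3) + Y(√(9 - 3))/146 = 93/(4 + 8*2) - √2*√(√(9 - 3))/4/146 = 93/(4 + 16) - √2*√(√6)/4*(1/146) = 93/20 - √2*6^(¼)/4*(1/146) = 93*(1/20) - 2^(¾)*3^(¼)/4*(1/146) = 93/20 - 2^(¾)*3^(¼)/584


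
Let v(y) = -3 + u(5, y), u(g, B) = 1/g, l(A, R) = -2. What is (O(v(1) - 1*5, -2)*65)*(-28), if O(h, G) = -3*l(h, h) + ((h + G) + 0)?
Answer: 6916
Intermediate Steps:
v(y) = -14/5 (v(y) = -3 + 1/5 = -14/5)
O(h, G) = 6 + G + h (O(h, G) = -3*(-2) + ((h + G) + 0) = 6 + ((G + h) + 0) = 6 + (G + h) = 6 + G + h)
(O(v(1) - 1*5, -2)*65)*(-28) = ((6 - 2 + (-14/5 - 1*5))*65)*(-28) = ((6 - 2 + (-14/5 - 5))*65)*(-28) = ((6 - 2 - 39/5)*65)*(-28) = -19/5*65*(-28) = -247*(-28) = 6916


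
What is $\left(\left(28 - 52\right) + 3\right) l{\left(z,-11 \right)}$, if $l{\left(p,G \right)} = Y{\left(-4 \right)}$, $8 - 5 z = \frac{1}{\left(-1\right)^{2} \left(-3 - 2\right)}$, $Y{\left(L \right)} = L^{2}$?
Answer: $-336$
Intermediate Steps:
$z = \frac{41}{25}$ ($z = \frac{8}{5} - \frac{1}{5 \left(-1\right)^{2} \left(-3 - 2\right)} = \frac{8}{5} - \frac{1}{5 \cdot 1 \left(-5\right)} = \frac{8}{5} - \frac{1}{5 \left(-5\right)} = \frac{8}{5} - - \frac{1}{25} = \frac{8}{5} + \frac{1}{25} = \frac{41}{25} \approx 1.64$)
$l{\left(p,G \right)} = 16$ ($l{\left(p,G \right)} = \left(-4\right)^{2} = 16$)
$\left(\left(28 - 52\right) + 3\right) l{\left(z,-11 \right)} = \left(\left(28 - 52\right) + 3\right) 16 = \left(-24 + 3\right) 16 = \left(-21\right) 16 = -336$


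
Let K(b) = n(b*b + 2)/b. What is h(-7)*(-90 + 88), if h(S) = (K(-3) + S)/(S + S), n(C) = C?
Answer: -32/21 ≈ -1.5238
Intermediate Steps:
K(b) = (2 + b²)/b (K(b) = (b*b + 2)/b = (b² + 2)/b = (2 + b²)/b)
h(S) = (-11/3 + S)/(2*S) (h(S) = ((-3 + 2/(-3)) + S)/(S + S) = ((-3 + 2*(-⅓)) + S)/((2*S)) = ((-3 - ⅔) + S)*(1/(2*S)) = (-11/3 + S)*(1/(2*S)) = (-11/3 + S)/(2*S))
h(-7)*(-90 + 88) = ((⅙)*(-11 + 3*(-7))/(-7))*(-90 + 88) = ((⅙)*(-⅐)*(-11 - 21))*(-2) = ((⅙)*(-⅐)*(-32))*(-2) = (16/21)*(-2) = -32/21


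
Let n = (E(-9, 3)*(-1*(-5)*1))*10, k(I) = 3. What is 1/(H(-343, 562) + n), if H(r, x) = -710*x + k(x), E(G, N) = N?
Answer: -1/398867 ≈ -2.5071e-6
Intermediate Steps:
H(r, x) = 3 - 710*x (H(r, x) = -710*x + 3 = 3 - 710*x)
n = 150 (n = (3*(-1*(-5)*1))*10 = (3*(5*1))*10 = (3*5)*10 = 15*10 = 150)
1/(H(-343, 562) + n) = 1/((3 - 710*562) + 150) = 1/((3 - 399020) + 150) = 1/(-399017 + 150) = 1/(-398867) = -1/398867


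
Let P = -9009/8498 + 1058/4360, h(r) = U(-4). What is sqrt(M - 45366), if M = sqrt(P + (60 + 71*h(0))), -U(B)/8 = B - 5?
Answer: sqrt(-19859159618525400 + 661630*sqrt(2263707165169295))/661630 ≈ 212.82*I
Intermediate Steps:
U(B) = 40 - 8*B (U(B) = -8*(B - 5) = -8*(-5 + B) = 40 - 8*B)
h(r) = 72 (h(r) = 40 - 8*(-4) = 40 + 32 = 72)
P = -1081727/1323260 (P = -9009*1/8498 + 1058*(1/4360) = -1287/1214 + 529/2180 = -1081727/1323260 ≈ -0.81747)
M = sqrt(2263707165169295)/661630 (M = sqrt(-1081727/1323260 + (60 + 71*72)) = sqrt(-1081727/1323260 + (60 + 5112)) = sqrt(-1081727/1323260 + 5172) = sqrt(6842818993/1323260) = sqrt(2263707165169295)/661630 ≈ 71.911)
sqrt(M - 45366) = sqrt(sqrt(2263707165169295)/661630 - 45366) = sqrt(-45366 + sqrt(2263707165169295)/661630)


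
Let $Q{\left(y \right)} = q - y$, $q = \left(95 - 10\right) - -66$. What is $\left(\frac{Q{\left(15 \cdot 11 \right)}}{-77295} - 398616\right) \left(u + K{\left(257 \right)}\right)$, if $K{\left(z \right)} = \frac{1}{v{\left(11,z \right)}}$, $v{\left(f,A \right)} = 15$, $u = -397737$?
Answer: $\frac{183820231225276124}{1159425} \approx 1.5854 \cdot 10^{11}$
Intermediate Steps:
$K{\left(z \right)} = \frac{1}{15}$
$q = 151$ ($q = \left(95 - 10\right) + 66 = 85 + 66 = 151$)
$Q{\left(y \right)} = 151 - y$
$\left(\frac{Q{\left(15 \cdot 11 \right)}}{-77295} - 398616\right) \left(u + K{\left(257 \right)}\right) = \left(\frac{151 - 15 \cdot 11}{-77295} - 398616\right) \left(-397737 + \frac{1}{15}\right) = \left(\left(151 - 165\right) \left(- \frac{1}{77295}\right) - 398616\right) \left(- \frac{5966054}{15}\right) = \left(\left(-14\right) \left(- \frac{1}{77295}\right) - 398616\right) \left(- \frac{5966054}{15}\right) = \left(\frac{14}{77295} - 398616\right) \left(- \frac{5966054}{15}\right) = \left(- \frac{30811023706}{77295}\right) \left(- \frac{5966054}{15}\right) = \frac{183820231225276124}{1159425}$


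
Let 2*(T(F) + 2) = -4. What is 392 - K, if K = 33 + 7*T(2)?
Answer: 387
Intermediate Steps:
T(F) = -4 (T(F) = -2 + (1/2)*(-4) = -2 - 2 = -4)
K = 5 (K = 33 + 7*(-4) = 33 - 28 = 5)
392 - K = 392 - 1*5 = 392 - 5 = 387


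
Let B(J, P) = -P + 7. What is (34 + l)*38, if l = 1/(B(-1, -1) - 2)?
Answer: 3895/3 ≈ 1298.3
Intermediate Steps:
B(J, P) = 7 - P
l = ⅙ (l = 1/((7 - 1*(-1)) - 2) = 1/((7 + 1) - 2) = 1/(8 - 2) = 1/6 = ⅙ ≈ 0.16667)
(34 + l)*38 = (34 + ⅙)*38 = (205/6)*38 = 3895/3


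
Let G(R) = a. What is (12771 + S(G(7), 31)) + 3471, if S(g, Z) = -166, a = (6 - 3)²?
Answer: 16076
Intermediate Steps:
a = 9 (a = 3² = 9)
G(R) = 9
(12771 + S(G(7), 31)) + 3471 = (12771 - 166) + 3471 = 12605 + 3471 = 16076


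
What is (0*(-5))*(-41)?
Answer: 0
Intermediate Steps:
(0*(-5))*(-41) = 0*(-41) = 0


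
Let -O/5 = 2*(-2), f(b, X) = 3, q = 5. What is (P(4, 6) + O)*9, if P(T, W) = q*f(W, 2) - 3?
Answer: 288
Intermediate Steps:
O = 20 (O = -10*(-2) = -5*(-4) = 20)
P(T, W) = 12 (P(T, W) = 5*3 - 3 = 15 - 3 = 12)
(P(4, 6) + O)*9 = (12 + 20)*9 = 32*9 = 288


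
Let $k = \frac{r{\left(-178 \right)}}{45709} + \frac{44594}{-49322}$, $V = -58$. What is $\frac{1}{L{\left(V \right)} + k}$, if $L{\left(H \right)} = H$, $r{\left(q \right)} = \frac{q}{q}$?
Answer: $- \frac{1127229649}{66398468554} \approx -0.016977$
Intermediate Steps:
$r{\left(q \right)} = 1$
$k = - \frac{1019148912}{1127229649}$ ($k = 1 \cdot \frac{1}{45709} + \frac{44594}{-49322} = 1 \cdot \frac{1}{45709} + 44594 \left(- \frac{1}{49322}\right) = \frac{1}{45709} - \frac{22297}{24661} = - \frac{1019148912}{1127229649} \approx -0.90412$)
$\frac{1}{L{\left(V \right)} + k} = \frac{1}{-58 - \frac{1019148912}{1127229649}} = \frac{1}{- \frac{66398468554}{1127229649}} = - \frac{1127229649}{66398468554}$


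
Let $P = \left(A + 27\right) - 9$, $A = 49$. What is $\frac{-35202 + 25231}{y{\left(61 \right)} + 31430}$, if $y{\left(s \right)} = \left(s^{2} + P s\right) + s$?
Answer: $- \frac{767}{3023} \approx -0.25372$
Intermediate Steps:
$P = 67$ ($P = \left(49 + 27\right) - 9 = 76 - 9 = 67$)
$y{\left(s \right)} = s^{2} + 68 s$ ($y{\left(s \right)} = \left(s^{2} + 67 s\right) + s = s^{2} + 68 s$)
$\frac{-35202 + 25231}{y{\left(61 \right)} + 31430} = \frac{-35202 + 25231}{61 \left(68 + 61\right) + 31430} = - \frac{9971}{61 \cdot 129 + 31430} = - \frac{9971}{7869 + 31430} = - \frac{9971}{39299} = \left(-9971\right) \frac{1}{39299} = - \frac{767}{3023}$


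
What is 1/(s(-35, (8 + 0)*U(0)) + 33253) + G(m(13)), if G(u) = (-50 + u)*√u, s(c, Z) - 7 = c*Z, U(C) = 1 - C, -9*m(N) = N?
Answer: 1/32980 - 463*I*√13/27 ≈ 3.0321e-5 - 61.829*I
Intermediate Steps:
m(N) = -N/9
s(c, Z) = 7 + Z*c (s(c, Z) = 7 + c*Z = 7 + Z*c)
G(u) = √u*(-50 + u)
1/(s(-35, (8 + 0)*U(0)) + 33253) + G(m(13)) = 1/((7 + ((8 + 0)*(1 - 1*0))*(-35)) + 33253) + √(-⅑*13)*(-50 - ⅑*13) = 1/((7 + (8*(1 + 0))*(-35)) + 33253) + √(-13/9)*(-50 - 13/9) = 1/((7 + (8*1)*(-35)) + 33253) + (I*√13/3)*(-463/9) = 1/((7 + 8*(-35)) + 33253) - 463*I*√13/27 = 1/((7 - 280) + 33253) - 463*I*√13/27 = 1/(-273 + 33253) - 463*I*√13/27 = 1/32980 - 463*I*√13/27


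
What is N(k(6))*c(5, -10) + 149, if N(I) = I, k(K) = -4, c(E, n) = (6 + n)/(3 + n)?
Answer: 1027/7 ≈ 146.71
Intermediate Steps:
c(E, n) = (6 + n)/(3 + n)
N(k(6))*c(5, -10) + 149 = -4*(6 - 10)/(3 - 10) + 149 = -4*(-4)/(-7) + 149 = -(-4)*(-4)/7 + 149 = -4*4/7 + 149 = -16/7 + 149 = 1027/7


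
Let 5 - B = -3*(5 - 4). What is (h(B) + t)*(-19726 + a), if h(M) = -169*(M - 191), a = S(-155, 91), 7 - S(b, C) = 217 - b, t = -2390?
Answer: -573336867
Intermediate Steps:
S(b, C) = -210 + b (S(b, C) = 7 - (217 - b) = 7 + (-217 + b) = -210 + b)
a = -365 (a = -210 - 155 = -365)
B = 8 (B = 5 - (-3)*(5 - 4) = 5 - (-3) = 5 - 1*(-3) = 5 + 3 = 8)
h(M) = 32279 - 169*M (h(M) = -169*(-191 + M) = 32279 - 169*M)
(h(B) + t)*(-19726 + a) = ((32279 - 169*8) - 2390)*(-19726 - 365) = ((32279 - 1352) - 2390)*(-20091) = (30927 - 2390)*(-20091) = 28537*(-20091) = -573336867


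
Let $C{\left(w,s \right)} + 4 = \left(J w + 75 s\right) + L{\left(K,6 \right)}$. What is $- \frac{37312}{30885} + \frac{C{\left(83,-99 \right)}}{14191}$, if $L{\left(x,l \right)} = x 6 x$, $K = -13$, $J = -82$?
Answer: $- \frac{937825177}{438289035} \approx -2.1397$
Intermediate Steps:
$L{\left(x,l \right)} = 6 x^{2}$ ($L{\left(x,l \right)} = 6 x x = 6 x^{2}$)
$C{\left(w,s \right)} = 1010 - 82 w + 75 s$ ($C{\left(w,s \right)} = -4 + \left(\left(- 82 w + 75 s\right) + 6 \left(-13\right)^{2}\right) = -4 + \left(\left(- 82 w + 75 s\right) + 6 \cdot 169\right) = -4 + \left(\left(- 82 w + 75 s\right) + 1014\right) = -4 + \left(1014 - 82 w + 75 s\right) = 1010 - 82 w + 75 s$)
$- \frac{37312}{30885} + \frac{C{\left(83,-99 \right)}}{14191} = - \frac{37312}{30885} + \frac{1010 - 6806 + 75 \left(-99\right)}{14191} = \left(-37312\right) \frac{1}{30885} + \left(1010 - 6806 - 7425\right) \frac{1}{14191} = - \frac{37312}{30885} - \frac{13221}{14191} = - \frac{937825177}{438289035}$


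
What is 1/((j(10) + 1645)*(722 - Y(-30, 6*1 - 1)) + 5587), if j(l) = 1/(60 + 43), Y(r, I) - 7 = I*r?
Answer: 103/147137601 ≈ 7.0003e-7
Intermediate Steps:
Y(r, I) = 7 + I*r
j(l) = 1/103
1/((j(10) + 1645)*(722 - Y(-30, 6*1 - 1)) + 5587) = 1/((1/103 + 1645)*(722 - (7 + (6*1 - 1)*(-30))) + 5587) = 1/(169436*(722 - (7 + (6 - 1)*(-30)))/103 + 5587) = 1/(169436*(722 - (7 + 5*(-30)))/103 + 5587) = 1/(169436*(722 - (7 - 150))/103 + 5587) = 1/(169436*(722 - 1*(-143))/103 + 5587) = 1/(169436*(722 + 143)/103 + 5587) = 1/((169436/103)*865 + 5587) = 1/(146562140/103 + 5587) = 1/(147137601/103) = 103/147137601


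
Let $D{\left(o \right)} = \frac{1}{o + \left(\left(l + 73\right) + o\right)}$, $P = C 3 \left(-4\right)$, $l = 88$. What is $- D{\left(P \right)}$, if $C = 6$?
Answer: $- \frac{1}{17} \approx -0.058824$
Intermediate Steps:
$P = -72$ ($P = 6 \cdot 3 \left(-4\right) = 18 \left(-4\right) = -72$)
$D{\left(o \right)} = \frac{1}{161 + 2 o}$ ($D{\left(o \right)} = \frac{1}{o + \left(\left(88 + 73\right) + o\right)} = \frac{1}{o + \left(161 + o\right)} = \frac{1}{161 + 2 o}$)
$- D{\left(P \right)} = - \frac{1}{161 + 2 \left(-72\right)} = - \frac{1}{161 - 144} = - \frac{1}{17}$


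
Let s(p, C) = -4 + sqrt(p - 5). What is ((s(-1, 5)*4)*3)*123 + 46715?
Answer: 40811 + 1476*I*sqrt(6) ≈ 40811.0 + 3615.4*I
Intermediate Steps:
s(p, C) = -4 + sqrt(-5 + p)
((s(-1, 5)*4)*3)*123 + 46715 = (((-4 + sqrt(-5 - 1))*4)*3)*123 + 46715 = (((-4 + sqrt(-6))*4)*3)*123 + 46715 = (((-4 + I*sqrt(6))*4)*3)*123 + 46715 = ((-16 + 4*I*sqrt(6))*3)*123 + 46715 = (-48 + 12*I*sqrt(6))*123 + 46715 = (-5904 + 1476*I*sqrt(6)) + 46715 = 40811 + 1476*I*sqrt(6)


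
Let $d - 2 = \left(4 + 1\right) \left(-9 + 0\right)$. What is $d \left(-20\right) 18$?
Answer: $15480$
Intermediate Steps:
$d = -43$ ($d = 2 + \left(4 + 1\right) \left(-9 + 0\right) = 2 + 5 \left(-9\right) = 2 - 45 = -43$)
$d \left(-20\right) 18 = \left(-43\right) \left(-20\right) 18 = 860 \cdot 18 = 15480$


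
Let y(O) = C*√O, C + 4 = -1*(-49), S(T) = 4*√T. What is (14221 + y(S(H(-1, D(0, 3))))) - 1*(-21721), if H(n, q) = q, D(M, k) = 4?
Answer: 35942 + 90*√2 ≈ 36069.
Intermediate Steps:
C = 45 (C = -4 - 1*(-49) = -4 + 49 = 45)
y(O) = 45*√O
(14221 + y(S(H(-1, D(0, 3))))) - 1*(-21721) = (14221 + 45*√(4*√4)) - 1*(-21721) = (14221 + 45*√(4*2)) + 21721 = (14221 + 45*√8) + 21721 = (14221 + 45*(2*√2)) + 21721 = (14221 + 90*√2) + 21721 = 35942 + 90*√2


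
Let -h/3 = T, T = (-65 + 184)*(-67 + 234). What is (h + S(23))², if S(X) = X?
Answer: 3551683216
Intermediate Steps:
T = 19873 (T = 119*167 = 19873)
h = -59619 (h = -3*19873 = -59619)
(h + S(23))² = (-59619 + 23)² = (-59596)² = 3551683216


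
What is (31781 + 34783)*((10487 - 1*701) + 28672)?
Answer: 2559918312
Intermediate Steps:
(31781 + 34783)*((10487 - 1*701) + 28672) = 66564*((10487 - 701) + 28672) = 66564*(9786 + 28672) = 66564*38458 = 2559918312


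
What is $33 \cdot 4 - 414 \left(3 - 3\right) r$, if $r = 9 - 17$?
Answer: $132$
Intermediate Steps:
$r = -8$ ($r = 9 - 17 = -8$)
$33 \cdot 4 - 414 \left(3 - 3\right) r = 33 \cdot 4 - 414 \left(3 - 3\right) \left(-8\right) = 132 - 414 \cdot 0 \left(-8\right) = 132 - 0 = 132 + 0 = 132$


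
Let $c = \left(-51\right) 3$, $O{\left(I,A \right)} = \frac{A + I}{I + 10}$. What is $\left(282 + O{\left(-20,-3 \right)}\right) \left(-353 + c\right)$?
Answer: $- \frac{719279}{5} \approx -1.4386 \cdot 10^{5}$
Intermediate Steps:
$O{\left(I,A \right)} = \frac{A + I}{10 + I}$
$c = -153$
$\left(282 + O{\left(-20,-3 \right)}\right) \left(-353 + c\right) = \left(282 + \frac{-3 - 20}{10 - 20}\right) \left(-353 - 153\right) = \left(282 + \frac{1}{-10} \left(-23\right)\right) \left(-506\right) = \left(282 - - \frac{23}{10}\right) \left(-506\right) = \left(282 + \frac{23}{10}\right) \left(-506\right) = \frac{2843}{10} \left(-506\right) = - \frac{719279}{5}$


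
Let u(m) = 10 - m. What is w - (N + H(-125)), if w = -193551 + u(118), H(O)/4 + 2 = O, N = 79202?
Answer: -272353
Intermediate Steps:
H(O) = -8 + 4*O
w = -193659 (w = -193551 + (10 - 1*118) = -193551 + (10 - 118) = -193551 - 108 = -193659)
w - (N + H(-125)) = -193659 - (79202 + (-8 + 4*(-125))) = -193659 - (79202 + (-8 - 500)) = -193659 - (79202 - 508) = -193659 - 1*78694 = -193659 - 78694 = -272353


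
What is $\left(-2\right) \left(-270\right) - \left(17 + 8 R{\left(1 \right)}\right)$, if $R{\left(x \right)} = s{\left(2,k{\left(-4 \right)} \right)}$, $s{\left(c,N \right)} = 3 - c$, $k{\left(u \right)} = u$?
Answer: $515$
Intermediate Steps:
$R{\left(x \right)} = 1$ ($R{\left(x \right)} = 3 - 2 = 1$)
$\left(-2\right) \left(-270\right) - \left(17 + 8 R{\left(1 \right)}\right) = \left(-2\right) \left(-270\right) - 25 = 540 - 25 = 515$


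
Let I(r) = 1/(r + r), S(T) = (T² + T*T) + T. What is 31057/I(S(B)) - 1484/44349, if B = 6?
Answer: 214866113824/44349 ≈ 4.8449e+6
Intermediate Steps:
S(T) = T + 2*T² (S(T) = (T² + T²) + T = 2*T² + T = T + 2*T²)
I(r) = 1/(2*r)
31057/I(S(B)) - 1484/44349 = 31057/((1/(2*((6*(1 + 2*6)))))) - 1484/44349 = 31057/((1/(2*((6*(1 + 12)))))) - 1484*1/44349 = 31057/((1/(2*((6*13))))) - 1484/44349 = 31057/(((½)/78)) - 1484/44349 = 31057/(((½)*(1/78))) - 1484/44349 = 31057/(1/156) - 1484/44349 = 31057*156 - 1484/44349 = 4844892 - 1484/44349 = 214866113824/44349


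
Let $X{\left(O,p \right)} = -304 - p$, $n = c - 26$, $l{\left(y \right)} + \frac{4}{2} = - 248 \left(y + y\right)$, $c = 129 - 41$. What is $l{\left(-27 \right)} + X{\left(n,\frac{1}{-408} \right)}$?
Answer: $\frac{5339089}{408} \approx 13086.0$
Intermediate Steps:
$c = 88$ ($c = 129 - 41 = 88$)
$l{\left(y \right)} = -2 - 496 y$ ($l{\left(y \right)} = -2 - 248 \left(y + y\right) = -2 - 248 \cdot 2 y = -2 - 496 y$)
$n = 62$ ($n = 88 - 26 = 62$)
$l{\left(-27 \right)} + X{\left(n,\frac{1}{-408} \right)} = \left(-2 - -13392\right) - \frac{124031}{408} = \left(-2 + 13392\right) - \frac{124031}{408} = 13390 + \left(-304 + \frac{1}{408}\right) = 13390 - \frac{124031}{408} = \frac{5339089}{408}$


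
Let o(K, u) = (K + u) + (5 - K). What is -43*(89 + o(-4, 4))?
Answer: -4214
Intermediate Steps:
o(K, u) = 5 + u
-43*(89 + o(-4, 4)) = -43*(89 + (5 + 4)) = -43*(89 + 9) = -43*98 = -4214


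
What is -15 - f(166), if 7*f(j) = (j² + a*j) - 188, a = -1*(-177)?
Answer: -56855/7 ≈ -8122.1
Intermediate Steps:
a = 177
f(j) = -188/7 + j²/7 + 177*j/7 (f(j) = ((j² + 177*j) - 188)/7 = (-188 + j² + 177*j)/7 = -188/7 + j²/7 + 177*j/7)
-15 - f(166) = -15 - (-188/7 + (⅐)*166² + (177/7)*166) = -15 - (-188/7 + (⅐)*27556 + 29382/7) = -15 - (-188/7 + 27556/7 + 29382/7) = -15 - 1*56750/7 = -15 - 56750/7 = -56855/7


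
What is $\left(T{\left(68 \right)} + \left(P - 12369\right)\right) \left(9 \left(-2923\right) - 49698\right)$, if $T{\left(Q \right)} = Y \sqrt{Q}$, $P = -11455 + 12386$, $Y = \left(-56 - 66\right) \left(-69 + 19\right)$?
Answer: $869345190 - 927261000 \sqrt{17} \approx -2.9539 \cdot 10^{9}$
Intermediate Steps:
$Y = 6100$ ($Y = \left(-122\right) \left(-50\right) = 6100$)
$P = 931$
$T{\left(Q \right)} = 6100 \sqrt{Q}$
$\left(T{\left(68 \right)} + \left(P - 12369\right)\right) \left(9 \left(-2923\right) - 49698\right) = \left(6100 \sqrt{68} + \left(931 - 12369\right)\right) \left(9 \left(-2923\right) - 49698\right) = \left(6100 \cdot 2 \sqrt{17} + \left(931 - 12369\right)\right) \left(-26307 - 49698\right) = \left(12200 \sqrt{17} - 11438\right) \left(-76005\right) = \left(-11438 + 12200 \sqrt{17}\right) \left(-76005\right) = 869345190 - 927261000 \sqrt{17}$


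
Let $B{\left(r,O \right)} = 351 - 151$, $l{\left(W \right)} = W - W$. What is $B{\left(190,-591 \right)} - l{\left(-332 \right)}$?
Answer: $200$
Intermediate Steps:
$l{\left(W \right)} = 0$
$B{\left(r,O \right)} = 200$
$B{\left(190,-591 \right)} - l{\left(-332 \right)} = 200 - 0 = 200 + 0 = 200$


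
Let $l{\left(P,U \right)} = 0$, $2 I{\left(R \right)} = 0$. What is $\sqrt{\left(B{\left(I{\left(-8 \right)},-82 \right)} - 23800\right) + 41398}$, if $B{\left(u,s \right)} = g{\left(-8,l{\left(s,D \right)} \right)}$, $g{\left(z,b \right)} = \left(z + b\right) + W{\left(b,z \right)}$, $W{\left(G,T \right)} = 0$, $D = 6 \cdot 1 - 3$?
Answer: $\sqrt{17590} \approx 132.63$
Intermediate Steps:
$D = 3$ ($D = 6 - 3 = 3$)
$I{\left(R \right)} = 0$ ($I{\left(R \right)} = \frac{1}{2} \cdot 0 = 0$)
$g{\left(z,b \right)} = b + z$ ($g{\left(z,b \right)} = \left(z + b\right) + 0 = \left(b + z\right) + 0 = b + z$)
$B{\left(u,s \right)} = -8$ ($B{\left(u,s \right)} = 0 - 8 = -8$)
$\sqrt{\left(B{\left(I{\left(-8 \right)},-82 \right)} - 23800\right) + 41398} = \sqrt{\left(-8 - 23800\right) + 41398} = \sqrt{-23808 + 41398} = \sqrt{17590}$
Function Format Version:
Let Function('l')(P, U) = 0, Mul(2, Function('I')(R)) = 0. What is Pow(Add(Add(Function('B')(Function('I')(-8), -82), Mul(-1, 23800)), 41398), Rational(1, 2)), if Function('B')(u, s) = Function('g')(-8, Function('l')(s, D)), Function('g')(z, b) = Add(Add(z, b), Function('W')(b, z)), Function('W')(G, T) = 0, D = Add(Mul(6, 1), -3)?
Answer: Pow(17590, Rational(1, 2)) ≈ 132.63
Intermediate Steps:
D = 3 (D = Add(6, -3) = 3)
Function('I')(R) = 0 (Function('I')(R) = Mul(Rational(1, 2), 0) = 0)
Function('g')(z, b) = Add(b, z) (Function('g')(z, b) = Add(Add(z, b), 0) = Add(Add(b, z), 0) = Add(b, z))
Function('B')(u, s) = -8 (Function('B')(u, s) = Add(0, -8) = -8)
Pow(Add(Add(Function('B')(Function('I')(-8), -82), Mul(-1, 23800)), 41398), Rational(1, 2)) = Pow(Add(Add(-8, Mul(-1, 23800)), 41398), Rational(1, 2)) = Pow(Add(Add(-8, -23800), 41398), Rational(1, 2)) = Pow(Add(-23808, 41398), Rational(1, 2)) = Pow(17590, Rational(1, 2))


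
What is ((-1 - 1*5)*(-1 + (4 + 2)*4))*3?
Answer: -414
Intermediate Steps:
((-1 - 1*5)*(-1 + (4 + 2)*4))*3 = ((-1 - 5)*(-1 + 6*4))*3 = -6*(-1 + 24)*3 = -6*23*3 = -138*3 = -414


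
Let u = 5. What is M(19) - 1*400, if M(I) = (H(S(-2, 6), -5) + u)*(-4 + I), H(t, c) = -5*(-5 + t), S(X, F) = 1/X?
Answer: 175/2 ≈ 87.500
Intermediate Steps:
H(t, c) = 25 - 5*t
M(I) = -130 + 65*I/2 (M(I) = ((25 - 5/(-2)) + 5)*(-4 + I) = ((25 - 5*(-½)) + 5)*(-4 + I) = ((25 + 5/2) + 5)*(-4 + I) = (55/2 + 5)*(-4 + I) = 65*(-4 + I)/2 = -130 + 65*I/2)
M(19) - 1*400 = (-130 + (65/2)*19) - 1*400 = (-130 + 1235/2) - 400 = 975/2 - 400 = 175/2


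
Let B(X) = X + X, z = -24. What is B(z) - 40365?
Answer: -40413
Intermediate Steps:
B(X) = 2*X
B(z) - 40365 = 2*(-24) - 40365 = -48 - 40365 = -40413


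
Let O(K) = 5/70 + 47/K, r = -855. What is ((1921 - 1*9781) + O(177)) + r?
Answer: -21594935/2478 ≈ -8714.7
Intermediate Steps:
O(K) = 1/14 + 47/K (O(K) = 5*(1/70) + 47/K = 1/14 + 47/K)
((1921 - 1*9781) + O(177)) + r = ((1921 - 1*9781) + (1/14)*(658 + 177)/177) - 855 = ((1921 - 9781) + (1/14)*(1/177)*835) - 855 = (-7860 + 835/2478) - 855 = -19476245/2478 - 855 = -21594935/2478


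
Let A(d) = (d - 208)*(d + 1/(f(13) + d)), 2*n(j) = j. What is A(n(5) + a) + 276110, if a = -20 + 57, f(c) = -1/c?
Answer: 1104744901/4100 ≈ 2.6945e+5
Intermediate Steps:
a = 37
n(j) = j/2
A(d) = (-208 + d)*(d + 1/(-1/13 + d)) (A(d) = (d - 208)*(d + 1/(-1/13 + d)) = (-208 + d)*(d + 1/(-1*1/13 + d)) = (-208 + d)*(d + 1/(-1/13 + d)))
A(n(5) + a) + 276110 = (-2704 - 2705*((1/2)*5 + 37)**2 + 13*((1/2)*5 + 37)**3 + 221*((1/2)*5 + 37))/(-1 + 13*((1/2)*5 + 37)) + 276110 = (-2704 - 2705*(5/2 + 37)**2 + 13*(5/2 + 37)**3 + 221*(5/2 + 37))/(-1 + 13*(5/2 + 37)) + 276110 = (-2704 - 2705*(79/2)**2 + 13*(79/2)**3 + 221*(79/2))/(-1 + 13*(79/2)) + 276110 = (-2704 - 2705*6241/4 + 13*(493039/8) + 17459/2)/(-1 + 1027/2) + 276110 = (-2704 - 16881905/4 + 6409507/8 + 17459/2)/(1025/2) + 276110 = (2/1025)*(-27306099/8) + 276110 = -27306099/4100 + 276110 = 1104744901/4100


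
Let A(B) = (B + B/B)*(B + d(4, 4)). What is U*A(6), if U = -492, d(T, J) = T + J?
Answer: -48216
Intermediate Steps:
d(T, J) = J + T
A(B) = (1 + B)*(8 + B) (A(B) = (B + B/B)*(B + (4 + 4)) = (B + 1)*(B + 8) = (1 + B)*(8 + B))
U*A(6) = -492*(8 + 6² + 9*6) = -492*(8 + 36 + 54) = -492*98 = -48216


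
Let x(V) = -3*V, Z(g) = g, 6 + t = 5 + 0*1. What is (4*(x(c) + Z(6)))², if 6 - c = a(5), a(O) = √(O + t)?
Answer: 576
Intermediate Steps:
t = -1 (t = -6 + (5 + 0*1) = -6 + (5 + 0) = -6 + 5 = -1)
a(O) = √(-1 + O) (a(O) = √(O - 1) = √(-1 + O))
c = 4 (c = 6 - √(-1 + 5) = 6 - √4 = 6 - 1*2 = 6 - 2 = 4)
(4*(x(c) + Z(6)))² = (4*(-3*4 + 6))² = (4*(-12 + 6))² = (4*(-6))² = (-24)² = 576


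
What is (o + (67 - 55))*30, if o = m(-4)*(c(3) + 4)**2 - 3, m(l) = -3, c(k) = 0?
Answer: -1170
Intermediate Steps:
o = -51 (o = -3*(0 + 4)**2 - 3 = -3*4**2 - 3 = -3*16 - 3 = -48 - 3 = -51)
(o + (67 - 55))*30 = (-51 + (67 - 55))*30 = (-51 + 12)*30 = -39*30 = -1170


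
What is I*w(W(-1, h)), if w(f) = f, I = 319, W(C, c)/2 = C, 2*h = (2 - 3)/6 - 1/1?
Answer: -638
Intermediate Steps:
h = -7/12 (h = ((2 - 3)/6 - 1/1)/2 = (-1*⅙ - 1*1)/2 = (-⅙ - 1)/2 = (½)*(-7/6) = -7/12 ≈ -0.58333)
W(C, c) = 2*C
I*w(W(-1, h)) = 319*(2*(-1)) = 319*(-2) = -638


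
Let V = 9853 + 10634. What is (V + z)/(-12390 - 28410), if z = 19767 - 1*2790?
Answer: -1561/1700 ≈ -0.91823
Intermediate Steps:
z = 16977 (z = 19767 - 2790 = 16977)
V = 20487
(V + z)/(-12390 - 28410) = (20487 + 16977)/(-12390 - 28410) = 37464/(-40800) = 37464*(-1/40800) = -1561/1700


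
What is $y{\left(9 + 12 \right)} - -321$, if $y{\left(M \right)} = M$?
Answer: $342$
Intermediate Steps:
$y{\left(9 + 12 \right)} - -321 = \left(9 + 12\right) - -321 = 21 + 321 = 342$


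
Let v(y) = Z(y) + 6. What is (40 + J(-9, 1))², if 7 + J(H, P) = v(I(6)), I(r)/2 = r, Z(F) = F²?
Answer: 33489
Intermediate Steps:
I(r) = 2*r
v(y) = 6 + y² (v(y) = y² + 6 = 6 + y²)
J(H, P) = 143 (J(H, P) = -7 + (6 + (2*6)²) = -7 + (6 + 12²) = -7 + (6 + 144) = -7 + 150 = 143)
(40 + J(-9, 1))² = (40 + 143)² = 183² = 33489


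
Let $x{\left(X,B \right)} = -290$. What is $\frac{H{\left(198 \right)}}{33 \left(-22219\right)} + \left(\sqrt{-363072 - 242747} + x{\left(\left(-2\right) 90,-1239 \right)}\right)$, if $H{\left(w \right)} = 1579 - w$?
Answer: $- \frac{212637211}{733227} + i \sqrt{605819} \approx -290.0 + 778.34 i$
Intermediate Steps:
$\frac{H{\left(198 \right)}}{33 \left(-22219\right)} + \left(\sqrt{-363072 - 242747} + x{\left(\left(-2\right) 90,-1239 \right)}\right) = \frac{1579 - 198}{33 \left(-22219\right)} - \left(290 - \sqrt{-363072 - 242747}\right) = \frac{1579 - 198}{-733227} - \left(290 - \sqrt{-605819}\right) = 1381 \left(- \frac{1}{733227}\right) - \left(290 - i \sqrt{605819}\right) = - \frac{1381}{733227} - \left(290 - i \sqrt{605819}\right) = - \frac{212637211}{733227} + i \sqrt{605819}$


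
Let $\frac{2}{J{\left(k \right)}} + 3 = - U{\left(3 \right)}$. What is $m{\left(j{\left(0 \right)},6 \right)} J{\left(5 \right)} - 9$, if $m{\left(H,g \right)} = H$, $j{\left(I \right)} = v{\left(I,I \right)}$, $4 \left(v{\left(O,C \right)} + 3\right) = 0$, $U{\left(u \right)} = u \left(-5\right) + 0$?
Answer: $- \frac{19}{2} \approx -9.5$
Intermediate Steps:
$U{\left(u \right)} = - 5 u$ ($U{\left(u \right)} = - 5 u + 0 = - 5 u$)
$v{\left(O,C \right)} = -3$ ($v{\left(O,C \right)} = -3 + \frac{1}{4} \cdot 0 = -3 + 0 = -3$)
$j{\left(I \right)} = -3$
$J{\left(k \right)} = \frac{1}{6}$ ($J{\left(k \right)} = \frac{2}{-3 - \left(-5\right) 3} = \frac{2}{-3 - -15} = \frac{2}{-3 + 15} = \frac{2}{12} = 2 \cdot \frac{1}{12} = \frac{1}{6}$)
$m{\left(j{\left(0 \right)},6 \right)} J{\left(5 \right)} - 9 = \left(-3\right) \frac{1}{6} - 9 = - \frac{1}{2} - 9 = - \frac{19}{2}$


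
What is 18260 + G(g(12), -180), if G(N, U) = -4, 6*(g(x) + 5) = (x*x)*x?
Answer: 18256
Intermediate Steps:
g(x) = -5 + x**3/6 (g(x) = -5 + ((x*x)*x)/6 = -5 + (x**2*x)/6 = -5 + x**3/6)
18260 + G(g(12), -180) = 18260 - 4 = 18256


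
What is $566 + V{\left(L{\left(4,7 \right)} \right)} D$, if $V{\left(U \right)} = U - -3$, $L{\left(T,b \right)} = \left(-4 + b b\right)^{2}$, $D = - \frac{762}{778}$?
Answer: $- \frac{552494}{389} \approx -1420.3$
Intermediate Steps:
$D = - \frac{381}{389}$ ($D = \left(-762\right) \frac{1}{778} = - \frac{381}{389} \approx -0.97943$)
$L{\left(T,b \right)} = \left(-4 + b^{2}\right)^{2}$
$V{\left(U \right)} = 3 + U$ ($V{\left(U \right)} = U + 3 = 3 + U$)
$566 + V{\left(L{\left(4,7 \right)} \right)} D = 566 + \left(3 + \left(-4 + 7^{2}\right)^{2}\right) \left(- \frac{381}{389}\right) = 566 + \left(3 + \left(-4 + 49\right)^{2}\right) \left(- \frac{381}{389}\right) = 566 + \left(3 + 45^{2}\right) \left(- \frac{381}{389}\right) = 566 + \left(3 + 2025\right) \left(- \frac{381}{389}\right) = 566 + 2028 \left(- \frac{381}{389}\right) = 566 - \frac{772668}{389} = - \frac{552494}{389}$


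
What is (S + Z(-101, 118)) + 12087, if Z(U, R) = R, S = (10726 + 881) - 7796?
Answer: 16016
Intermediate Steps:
S = 3811 (S = 11607 - 7796 = 3811)
(S + Z(-101, 118)) + 12087 = (3811 + 118) + 12087 = 3929 + 12087 = 16016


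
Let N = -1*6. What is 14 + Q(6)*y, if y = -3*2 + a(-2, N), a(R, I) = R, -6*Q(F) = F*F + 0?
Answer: 62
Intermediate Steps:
Q(F) = -F**2/6 (Q(F) = -(F*F + 0)/6 = -(F**2 + 0)/6 = -F**2/6)
N = -6
y = -8 (y = -3*2 - 2 = -6 - 2 = -8)
14 + Q(6)*y = 14 - 1/6*6**2*(-8) = 14 - 1/6*36*(-8) = 14 - 6*(-8) = 14 + 48 = 62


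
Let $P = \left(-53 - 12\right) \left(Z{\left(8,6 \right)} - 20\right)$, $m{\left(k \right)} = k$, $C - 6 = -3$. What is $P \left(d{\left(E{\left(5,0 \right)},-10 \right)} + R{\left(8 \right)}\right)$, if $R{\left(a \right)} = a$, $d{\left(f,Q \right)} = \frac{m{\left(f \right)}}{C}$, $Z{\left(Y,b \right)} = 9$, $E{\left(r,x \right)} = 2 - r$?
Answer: $5005$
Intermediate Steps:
$C = 3$ ($C = 6 - 3 = 3$)
$d{\left(f,Q \right)} = \frac{f}{3}$
$P = 715$ ($P = \left(-53 - 12\right) \left(9 - 20\right) = \left(-65\right) \left(-11\right) = 715$)
$P \left(d{\left(E{\left(5,0 \right)},-10 \right)} + R{\left(8 \right)}\right) = 715 \left(\frac{2 - 5}{3} + 8\right) = 715 \left(\frac{1}{3} \left(-3\right) + 8\right) = 715 \left(-1 + 8\right) = 715 \cdot 7 = 5005$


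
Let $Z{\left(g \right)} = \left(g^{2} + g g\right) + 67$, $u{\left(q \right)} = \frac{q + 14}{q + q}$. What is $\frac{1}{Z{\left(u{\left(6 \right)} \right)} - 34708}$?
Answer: $- \frac{9}{311719} \approx -2.8872 \cdot 10^{-5}$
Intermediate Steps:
$u{\left(q \right)} = \frac{14 + q}{2 q}$
$Z{\left(g \right)} = 67 + 2 g^{2}$ ($Z{\left(g \right)} = \left(g^{2} + g^{2}\right) + 67 = 2 g^{2} + 67 = 67 + 2 g^{2}$)
$\frac{1}{Z{\left(u{\left(6 \right)} \right)} - 34708} = \frac{1}{\left(67 + 2 \left(\frac{14 + 6}{2 \cdot 6}\right)^{2}\right) - 34708} = \frac{1}{\left(67 + 2 \left(\frac{1}{2} \cdot \frac{1}{6} \cdot 20\right)^{2}\right) - 34708} = \frac{1}{\left(67 + 2 \left(\frac{5}{3}\right)^{2}\right) - 34708} = \frac{1}{\left(67 + 2 \cdot \frac{25}{9}\right) - 34708} = \frac{1}{\left(67 + \frac{50}{9}\right) - 34708} = \frac{1}{\frac{653}{9} - 34708} = \frac{1}{- \frac{311719}{9}} = - \frac{9}{311719}$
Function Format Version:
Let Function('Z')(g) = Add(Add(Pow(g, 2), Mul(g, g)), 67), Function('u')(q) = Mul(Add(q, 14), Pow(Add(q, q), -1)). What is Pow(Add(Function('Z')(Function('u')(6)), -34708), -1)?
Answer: Rational(-9, 311719) ≈ -2.8872e-5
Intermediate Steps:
Function('u')(q) = Mul(Rational(1, 2), Pow(q, -1), Add(14, q)) (Function('u')(q) = Mul(Add(14, q), Pow(Mul(2, q), -1)) = Mul(Add(14, q), Mul(Rational(1, 2), Pow(q, -1))) = Mul(Rational(1, 2), Pow(q, -1), Add(14, q)))
Function('Z')(g) = Add(67, Mul(2, Pow(g, 2))) (Function('Z')(g) = Add(Add(Pow(g, 2), Pow(g, 2)), 67) = Add(Mul(2, Pow(g, 2)), 67) = Add(67, Mul(2, Pow(g, 2))))
Pow(Add(Function('Z')(Function('u')(6)), -34708), -1) = Pow(Add(Add(67, Mul(2, Pow(Mul(Rational(1, 2), Pow(6, -1), Add(14, 6)), 2))), -34708), -1) = Pow(Add(Add(67, Mul(2, Pow(Mul(Rational(1, 2), Rational(1, 6), 20), 2))), -34708), -1) = Pow(Add(Add(67, Mul(2, Pow(Rational(5, 3), 2))), -34708), -1) = Pow(Add(Add(67, Mul(2, Rational(25, 9))), -34708), -1) = Pow(Add(Add(67, Rational(50, 9)), -34708), -1) = Pow(Add(Rational(653, 9), -34708), -1) = Pow(Rational(-311719, 9), -1) = Rational(-9, 311719)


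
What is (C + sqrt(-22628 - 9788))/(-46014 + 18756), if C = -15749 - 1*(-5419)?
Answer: 5165/13629 - 2*I*sqrt(2026)/13629 ≈ 0.37897 - 0.0066052*I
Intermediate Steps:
C = -10330 (C = -15749 + 5419 = -10330)
(C + sqrt(-22628 - 9788))/(-46014 + 18756) = (-10330 + sqrt(-22628 - 9788))/(-46014 + 18756) = (-10330 + sqrt(-32416))/(-27258) = (-10330 + 4*I*sqrt(2026))*(-1/27258) = 5165/13629 - 2*I*sqrt(2026)/13629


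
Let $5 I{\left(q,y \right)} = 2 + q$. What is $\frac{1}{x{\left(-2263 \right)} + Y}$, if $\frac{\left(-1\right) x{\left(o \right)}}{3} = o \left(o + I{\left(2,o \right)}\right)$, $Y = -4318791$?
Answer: $- \frac{5}{98384334} \approx -5.0821 \cdot 10^{-8}$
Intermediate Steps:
$I{\left(q,y \right)} = \frac{2}{5} + \frac{q}{5}$ ($I{\left(q,y \right)} = \frac{2 + q}{5} = \frac{2}{5} + \frac{q}{5}$)
$x{\left(o \right)} = - 3 o \left(\frac{4}{5} + o\right)$ ($x{\left(o \right)} = - 3 o \left(o + \left(\frac{2}{5} + \frac{1}{5} \cdot 2\right)\right) = - 3 o \left(o + \left(\frac{2}{5} + \frac{2}{5}\right)\right) = - 3 o \left(o + \frac{4}{5}\right) = - 3 o \left(\frac{4}{5} + o\right)$)
$\frac{1}{x{\left(-2263 \right)} + Y} = \frac{1}{\left(- \frac{3}{5}\right) \left(-2263\right) \left(4 + 5 \left(-2263\right)\right) - 4318791} = \frac{1}{\left(- \frac{3}{5}\right) \left(-2263\right) \left(4 - 11315\right) - 4318791} = \frac{1}{\left(- \frac{3}{5}\right) \left(-2263\right) \left(-11311\right) - 4318791} = \frac{1}{- \frac{76790379}{5} - 4318791} = \frac{1}{- \frac{98384334}{5}} = - \frac{5}{98384334}$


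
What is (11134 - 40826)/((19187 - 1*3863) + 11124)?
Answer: -7423/6612 ≈ -1.1227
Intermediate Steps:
(11134 - 40826)/((19187 - 1*3863) + 11124) = -29692/((19187 - 3863) + 11124) = -29692/(15324 + 11124) = -29692/26448 = -29692*1/26448 = -7423/6612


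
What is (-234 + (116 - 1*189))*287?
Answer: -88109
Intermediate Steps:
(-234 + (116 - 1*189))*287 = (-234 + (116 - 189))*287 = (-234 - 73)*287 = -307*287 = -88109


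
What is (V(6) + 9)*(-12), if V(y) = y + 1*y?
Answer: -252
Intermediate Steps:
V(y) = 2*y (V(y) = y + y = 2*y)
(V(6) + 9)*(-12) = (2*6 + 9)*(-12) = (12 + 9)*(-12) = 21*(-12) = -252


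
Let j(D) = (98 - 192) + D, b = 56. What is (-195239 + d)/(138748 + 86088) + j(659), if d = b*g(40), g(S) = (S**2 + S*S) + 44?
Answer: 127018765/224836 ≈ 564.94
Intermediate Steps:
g(S) = 44 + 2*S**2 (g(S) = (S**2 + S**2) + 44 = 2*S**2 + 44 = 44 + 2*S**2)
j(D) = -94 + D
d = 181664 (d = 56*(44 + 2*40**2) = 56*(44 + 2*1600) = 56*(44 + 3200) = 56*3244 = 181664)
(-195239 + d)/(138748 + 86088) + j(659) = (-195239 + 181664)/(138748 + 86088) + (-94 + 659) = -13575/224836 + 565 = 127018765/224836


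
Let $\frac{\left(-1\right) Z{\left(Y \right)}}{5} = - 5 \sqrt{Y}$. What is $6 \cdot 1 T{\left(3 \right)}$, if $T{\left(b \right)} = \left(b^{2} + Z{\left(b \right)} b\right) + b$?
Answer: $72 + 450 \sqrt{3} \approx 851.42$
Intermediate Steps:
$Z{\left(Y \right)} = 25 \sqrt{Y}$ ($Z{\left(Y \right)} = - 5 \left(- 5 \sqrt{Y}\right) = 25 \sqrt{Y}$)
$T{\left(b \right)} = b + b^{2} + 25 b^{\frac{3}{2}}$ ($T{\left(b \right)} = \left(b^{2} + 25 \sqrt{b} b\right) + b = \left(b^{2} + 25 b^{\frac{3}{2}}\right) + b = b + b^{2} + 25 b^{\frac{3}{2}}$)
$6 \cdot 1 T{\left(3 \right)} = 6 \cdot 1 \cdot 3 \left(1 + 3 + 25 \sqrt{3}\right) = 6 \cdot 3 \left(4 + 25 \sqrt{3}\right) = 6 \left(12 + 75 \sqrt{3}\right) = 72 + 450 \sqrt{3}$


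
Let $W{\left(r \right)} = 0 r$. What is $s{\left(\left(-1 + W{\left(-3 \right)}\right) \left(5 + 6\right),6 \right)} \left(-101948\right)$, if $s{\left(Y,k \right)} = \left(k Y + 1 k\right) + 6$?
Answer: $5505192$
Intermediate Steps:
$W{\left(r \right)} = 0$
$s{\left(Y,k \right)} = 6 + k + Y k$ ($s{\left(Y,k \right)} = \left(Y k + k\right) + 6 = \left(k + Y k\right) + 6 = 6 + k + Y k$)
$s{\left(\left(-1 + W{\left(-3 \right)}\right) \left(5 + 6\right),6 \right)} \left(-101948\right) = \left(6 + 6 + \left(-1 + 0\right) \left(5 + 6\right) 6\right) \left(-101948\right) = \left(6 + 6 + \left(-1\right) 11 \cdot 6\right) \left(-101948\right) = \left(6 + 6 - 66\right) \left(-101948\right) = \left(-54\right) \left(-101948\right) = 5505192$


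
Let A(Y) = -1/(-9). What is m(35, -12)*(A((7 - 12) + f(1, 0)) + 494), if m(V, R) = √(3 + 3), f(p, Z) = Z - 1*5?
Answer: 4447*√6/9 ≈ 1210.3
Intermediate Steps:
f(p, Z) = -5 + Z (f(p, Z) = Z - 5 = -5 + Z)
A(Y) = ⅑ (A(Y) = -1*(-⅑) = ⅑)
m(V, R) = √6
m(35, -12)*(A((7 - 12) + f(1, 0)) + 494) = √6*(⅑ + 494) = √6*(4447/9) = 4447*√6/9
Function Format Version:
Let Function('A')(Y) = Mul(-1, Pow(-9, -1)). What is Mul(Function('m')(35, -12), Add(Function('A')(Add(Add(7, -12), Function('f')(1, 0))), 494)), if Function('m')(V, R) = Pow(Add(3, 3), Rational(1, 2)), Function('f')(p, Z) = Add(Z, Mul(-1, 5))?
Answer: Mul(Rational(4447, 9), Pow(6, Rational(1, 2))) ≈ 1210.3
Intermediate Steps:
Function('f')(p, Z) = Add(-5, Z) (Function('f')(p, Z) = Add(Z, -5) = Add(-5, Z))
Function('A')(Y) = Rational(1, 9) (Function('A')(Y) = Mul(-1, Rational(-1, 9)) = Rational(1, 9))
Function('m')(V, R) = Pow(6, Rational(1, 2))
Mul(Function('m')(35, -12), Add(Function('A')(Add(Add(7, -12), Function('f')(1, 0))), 494)) = Mul(Pow(6, Rational(1, 2)), Add(Rational(1, 9), 494)) = Mul(Pow(6, Rational(1, 2)), Rational(4447, 9)) = Mul(Rational(4447, 9), Pow(6, Rational(1, 2)))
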